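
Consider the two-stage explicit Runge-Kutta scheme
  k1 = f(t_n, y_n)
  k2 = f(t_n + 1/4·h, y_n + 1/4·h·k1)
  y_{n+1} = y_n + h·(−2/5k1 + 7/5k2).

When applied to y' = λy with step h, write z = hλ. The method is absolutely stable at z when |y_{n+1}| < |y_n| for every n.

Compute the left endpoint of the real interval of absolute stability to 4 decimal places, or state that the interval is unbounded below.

Set f=λy, z=hλ:
  k1=λy_n ⇒ h·k1=z·y_n;  k2=λ(1+1/4z)y_n ⇒ h·k2=z(1+1/4z)y_n
  y_{n+1}/y_n = 1 − 2/5z + 7/5z(1+1/4z) = 1 + z + 7/20z²
  ⇒ R(z) = 1 + z + 7/20z².

Need |R(x)|<1, x<0.
x=-1.47: |R|=0.2863
R=1: x+7/20x²=0 ⇒ x=−20/7=-2.8571; min R=1−1/(4·7/20)=0.2857>−1
Confirm numerically:
  x=-2.801: |R|=0.94496 <1
  x=-2.790: |R|=0.93443 <1
  x=-2.266: |R|=0.53116 <1
  x=-3.445: |R|=1.70881 >1
  x=-3.023: |R|=1.17549 >1
Interval (-2.8571, 0).

z* = -2.8571.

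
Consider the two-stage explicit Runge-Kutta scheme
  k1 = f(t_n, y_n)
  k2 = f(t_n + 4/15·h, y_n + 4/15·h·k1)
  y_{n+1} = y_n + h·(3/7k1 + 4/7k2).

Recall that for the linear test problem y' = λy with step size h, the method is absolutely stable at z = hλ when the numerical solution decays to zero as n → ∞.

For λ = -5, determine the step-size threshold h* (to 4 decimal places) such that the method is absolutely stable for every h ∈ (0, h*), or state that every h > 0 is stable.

Test eqn y'=λy, z=hλ:
  k1=λy_n ⇒ h·k1=z·y_n;  k2=λ(1+4/15z)y_n ⇒ h·k2=z(1+4/15z)y_n
  y_{n+1}/y_n = 1 + 3/7z + 4/7z(1+4/15z) = 1 + z + 16/105z²
  so R(z) = 1 + z + 16/105z².

Find x<0 with |R(x)|<1.
x=-1.22: |R|=0.0068
R=1: x+16/105x²=0 ⇒ x=−105/16=-6.5625; min R=1−1/(4·16/105)=-0.6406>−1
Confirm numerically:
  x=-5.776: |R|=0.30776 <1
  x=-4.730: |R|=0.32080 <1
  x=-3.475: |R|=0.63490 <1
  x=-3.457: |R|=0.63592 <1
  x=-6.961: |R|=1.42270 >1
  x=-6.862: |R|=1.31317 >1
Interval (-6.5625, 0).

(-6.5625,0); λ=-5 ⇒ h* = (105/16)/5 = 1.3125.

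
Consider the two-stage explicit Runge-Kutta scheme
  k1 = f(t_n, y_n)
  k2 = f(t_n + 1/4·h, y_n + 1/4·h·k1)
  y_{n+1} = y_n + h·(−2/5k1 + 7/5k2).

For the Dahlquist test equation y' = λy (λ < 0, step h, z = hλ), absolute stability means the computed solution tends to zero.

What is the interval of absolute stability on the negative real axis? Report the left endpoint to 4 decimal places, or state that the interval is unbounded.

On y'=λy, z=hλ:
  k1=λy_n ⇒ h·k1=z·y_n;  k2=λ(1+1/4z)y_n ⇒ h·k2=z(1+1/4z)y_n
  y_{n+1}/y_n = 1 − 2/5z + 7/5z(1+1/4z) = 1 + z + 7/20z²
  ⇒ R(z) = 1 + z + 7/20z².

Need |R(x)|<1, x<0.
x=-1.48: |R|=0.2866
R=1: x+7/20x²=0 ⇒ x=−20/7=-2.8571; min R=1−1/(4·7/20)=0.2857>−1
Confirm numerically:
  x=-2.588: |R|=0.75621 <1
  x=-2.376: |R|=0.59988 <1
  x=-1.873: |R|=0.35485 <1
  x=-1.237: |R|=0.29856 <1
  x=-3.278: |R|=1.48285 >1
  x=-2.927: |R|=1.07157 >1
So |R|<1 on (-2.8571, 0).

(-2.8571, 0).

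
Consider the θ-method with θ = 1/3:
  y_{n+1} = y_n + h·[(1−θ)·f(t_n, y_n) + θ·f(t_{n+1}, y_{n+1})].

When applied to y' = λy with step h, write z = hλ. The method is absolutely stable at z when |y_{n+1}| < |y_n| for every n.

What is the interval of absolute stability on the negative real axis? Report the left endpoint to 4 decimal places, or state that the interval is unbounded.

(-6.0000, 0).

Set f=λy, z=hλ:
  y_{n+1} = y_n + z·[2/3·y_n + 1/3·y_{n+1}] ⇒ (1 − 1/3z)y_{n+1} = (1 + 2/3z)y_n
  ⇒ R(z) = (1 + 2/3z)/(1 − 1/3z).

Boundary: |R(x)|=1, x<0.
x=-1.64: |R|=0.0603
R=−1: 1+2/3x = −1+1/3x ⇒ -1/3x=2 ⇒ x=2/(-1/3)=-6.0000
Confirm numerically:
  x=-4.970: |R|=0.87077 <1
  x=-3.868: |R|=0.68957 <1
  x=-3.212: |R|=0.55119 <1
  x=-6.428: |R|=1.04540 >1
  x=-6.247: |R|=1.02671 >1
  x=-6.030: |R|=1.00332 >1
So |R|<1 on (-6.0000, 0).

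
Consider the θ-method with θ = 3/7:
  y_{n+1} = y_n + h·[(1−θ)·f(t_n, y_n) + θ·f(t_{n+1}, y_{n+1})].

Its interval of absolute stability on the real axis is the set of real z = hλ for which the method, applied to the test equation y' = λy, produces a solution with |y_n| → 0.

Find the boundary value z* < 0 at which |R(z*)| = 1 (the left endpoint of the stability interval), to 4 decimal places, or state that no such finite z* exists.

Test eqn y'=λy, z=hλ:
  y_{n+1} = y_n + z·[4/7·y_n + 3/7·y_{n+1}] ⇒ (1 − 3/7z)y_{n+1} = (1 + 4/7z)y_n
  R(z) = (1 + 4/7z)/(1 − 3/7z).

Find x<0 with |R(x)|<1.
x=-1.21: |R|=0.2032
R=−1: 1+4/7x = −1+3/7x ⇒ -1/7x=2 ⇒ x=2/(-1/7)=-14.0000
Confirm numerically:
  x=-12.009: |R|=0.95373 <1
  x=-8.588: |R|=0.83482 <1
  x=-8.286: |R|=0.82064 <1
  x=-5.775: |R|=0.66187 <1
  x=-14.415: |R|=1.00826 >1
  x=-14.285: |R|=1.00572 >1
  x=-14.166: |R|=1.00335 >1
So |R|<1 on (-14.0000, 0).

left endpoint -14.0000.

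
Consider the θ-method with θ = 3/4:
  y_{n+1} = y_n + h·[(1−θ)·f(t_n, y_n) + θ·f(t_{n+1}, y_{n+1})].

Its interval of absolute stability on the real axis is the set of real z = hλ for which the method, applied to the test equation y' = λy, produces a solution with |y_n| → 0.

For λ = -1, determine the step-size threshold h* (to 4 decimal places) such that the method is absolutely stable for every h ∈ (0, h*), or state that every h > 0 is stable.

On y'=λy, z=hλ:
  y_{n+1} = y_n + z·[1/4·y_n + 3/4·y_{n+1}] ⇒ (1 − 3/4z)y_{n+1} = (1 + 1/4z)y_n
  ⇒ R(z) = (1 + 1/4z)/(1 − 3/4z).

Find x<0 with |R(x)|<1.
x=-0.51: |R|=0.6311
x=-2: |R|=0.2000
x=-10: |R|=0.1765
x=-100: |R|=0.3158
θ=3/4≥1/2 ⇒ |1+1/4x|<|1−3/4x| ∀x<0 ⇒ stable on all of ℝ⁻.

interval (−∞, 0). Any h>0 works for λ=-1.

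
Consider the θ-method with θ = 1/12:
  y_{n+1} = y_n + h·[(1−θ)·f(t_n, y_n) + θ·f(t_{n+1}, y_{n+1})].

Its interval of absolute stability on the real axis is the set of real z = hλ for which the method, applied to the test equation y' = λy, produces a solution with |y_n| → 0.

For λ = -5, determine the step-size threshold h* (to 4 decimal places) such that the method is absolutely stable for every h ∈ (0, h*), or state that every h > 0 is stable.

Test eqn y'=λy, z=hλ:
  y_{n+1} = y_n + z·[11/12·y_n + 1/12·y_{n+1}] ⇒ (1 − 1/12z)y_{n+1} = (1 + 11/12z)y_n
  R(z) = (1 + 11/12z)/(1 − 1/12z).

Solve |R(x)|<1 on ℝ⁻.
x=-0.83: |R|=0.2237
R=−1: 1+11/12x = −1+1/12x ⇒ -5/6x=2 ⇒ x=2/(-5/6)=-2.4000
Confirm numerically:
  x=-2.240: |R|=0.88764 <1
  x=-1.601: |R|=0.41254 <1
  x=-1.062: |R|=0.02435 <1
  x=-1.051: |R|=0.03364 <1
  x=-2.883: |R|=1.32453 >1
  x=-2.704: |R|=1.20675 >1
  x=-2.592: |R|=1.13158 >1
Interval (-2.4000, 0).

(-2.4000,0); λ=-5 ⇒ h* = (12/5)/5 = 0.4800.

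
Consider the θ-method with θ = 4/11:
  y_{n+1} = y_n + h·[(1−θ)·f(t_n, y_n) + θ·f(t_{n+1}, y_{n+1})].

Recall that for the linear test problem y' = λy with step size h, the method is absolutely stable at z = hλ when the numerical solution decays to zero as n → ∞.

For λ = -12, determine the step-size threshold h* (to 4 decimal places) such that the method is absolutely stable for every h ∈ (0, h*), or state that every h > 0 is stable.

(-7.3333,0); λ=-12 ⇒ h* = (22/3)/12 = 0.6111.

On y'=λy, z=hλ:
  y_{n+1} = y_n + z·[7/11·y_n + 4/11·y_{n+1}] ⇒ (1 − 4/11z)y_{n+1} = (1 + 7/11z)y_n
  Hence R(z) = (1 + 7/11z)/(1 − 4/11z).

Boundary: |R(x)|=1, x<0.
x=-1.09: |R|=0.2194
R=−1: 1+7/11x = −1+4/11x ⇒ -3/11x=2 ⇒ x=2/(-3/11)=-7.3333
Confirm numerically:
  x=-6.834: |R|=0.96092 <1
  x=-6.597: |R|=0.94092 <1
  x=-4.571: |R|=0.71701 <1
  x=-4.504: |R|=0.70747 <1
  x=-7.829: |R|=1.03514 >1
  x=-7.548: |R|=1.01563 >1
  x=-7.424: |R|=1.00668 >1
Interval (-7.3333, 0).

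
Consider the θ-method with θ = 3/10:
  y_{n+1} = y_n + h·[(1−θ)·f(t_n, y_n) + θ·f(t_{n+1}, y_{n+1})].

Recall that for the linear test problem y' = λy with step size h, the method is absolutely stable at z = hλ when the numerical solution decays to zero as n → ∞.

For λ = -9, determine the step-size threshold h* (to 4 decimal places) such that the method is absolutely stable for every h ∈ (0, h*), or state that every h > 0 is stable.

With y'=λy (z=hλ):
  y_{n+1} = y_n + z·[7/10·y_n + 3/10·y_{n+1}] ⇒ (1 − 3/10z)y_{n+1} = (1 + 7/10z)y_n
  ⇒ R(z) = (1 + 7/10z)/(1 − 3/10z).

Need |R(x)|<1, x<0.
x=-1.26: |R|=0.0856
R=−1: 1+7/10x = −1+3/10x ⇒ -2/5x=2 ⇒ x=2/(-2/5)=-5.0000
Confirm numerically:
  x=-3.448: |R|=0.69485 <1
  x=-3.063: |R|=0.59623 <1
  x=-2.646: |R|=0.47508 <1
  x=-5.364: |R|=1.05580 >1
  x=-5.165: |R|=1.02589 >1
Interval (-5.0000, 0).

(-5.0000,0); λ=-9 ⇒ h* = (5)/9 = 0.5556.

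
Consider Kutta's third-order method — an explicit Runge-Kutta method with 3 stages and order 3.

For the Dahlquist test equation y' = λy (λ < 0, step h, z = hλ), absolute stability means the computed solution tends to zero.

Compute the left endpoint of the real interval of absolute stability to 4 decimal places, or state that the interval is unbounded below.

Set f=λy, z=hλ:
  order 3, 3-stage ⇒ R(z)=1+z+z^2/2+z^3/6
  (e.g. R(-1.7)=-0.07383, |R|=0.07383)

Find x<0 with |R(x)|<1.
x=-1.7: |R|=0.0738
|R(-2.58)|=1.1141 |R(-2.19)|=0.5425 |R(-1.75)|=0.1120
Bisect:
  x_lo=-3.3199 |R|=2.9076  x_hi=-0.1816 |R|=0.8339
  mid=-1.75074 |R|=0.11256 →hi
  mid=-2.53533 |R|=1.03753 →lo
  mid=-2.14304 |R|=0.48709 →hi
  mid=-2.33919 |R|=0.73655 →hi
  mid=-2.43726 |R|=0.88012 →hi
  mid=-2.48630 |R|=0.95704 →hi
  mid=-2.51081 |R|=0.99683 →hi
  mid=-2.52307 |R|=1.01706 →lo
  mid=-2.51694 |R|=1.00692 →lo
  mid=-2.51388 |R|=1.00187 →lo
  ...
  [-2.51292,-2.51273] ⇒ x*=-2.5127
So |R|<1 on (-2.5127, 0).

z* = -2.5127.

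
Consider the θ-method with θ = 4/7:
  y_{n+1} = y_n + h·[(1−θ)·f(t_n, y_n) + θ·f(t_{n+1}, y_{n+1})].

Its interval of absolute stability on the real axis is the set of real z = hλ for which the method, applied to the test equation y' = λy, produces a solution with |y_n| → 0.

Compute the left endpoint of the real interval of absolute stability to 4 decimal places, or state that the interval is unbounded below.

On y'=λy, z=hλ:
  y_{n+1} = y_n + z·[3/7·y_n + 4/7·y_{n+1}] ⇒ (1 − 4/7z)y_{n+1} = (1 + 3/7z)y_n
  so R(z) = (1 + 3/7z)/(1 − 4/7z).

Boundary: |R(x)|=1, x<0.
x=-0.48: |R|=0.6233
x=-2: |R|=0.0667
x=-10: |R|=0.4894
x=-100: |R|=0.7199
θ=4/7≥1/2 ⇒ |1+3/7x|<|1−4/7x| ∀x<0 ⇒ interval (−∞,0).

(−∞, 0) — no finite endpoint.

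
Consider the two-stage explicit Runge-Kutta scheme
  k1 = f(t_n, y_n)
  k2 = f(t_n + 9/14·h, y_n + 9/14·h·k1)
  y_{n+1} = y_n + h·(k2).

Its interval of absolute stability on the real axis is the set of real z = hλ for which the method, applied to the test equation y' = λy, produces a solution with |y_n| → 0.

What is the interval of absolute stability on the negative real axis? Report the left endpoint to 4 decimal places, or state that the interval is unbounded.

On y'=λy, z=hλ:
  k1=λy_n ⇒ h·k1=z·y_n;  k2=λ(1+9/14z)y_n ⇒ h·k2=z(1+9/14z)y_n
  y_{n+1}/y_n = 1 + z(1+9/14z) = 1 + z + 9/14z²
  ⇒ R(z) = 1 + z + 9/14z².

Need |R(x)|<1, x<0.
x=-1.23: |R|=0.7426
R=1: x+9/14x²=0 ⇒ x=−14/9=-1.5556; min R=1−1/(4·9/14)=0.6111>−1
Confirm numerically:
  x=-1.437: |R|=0.89048 <1
  x=-1.255: |R|=0.75752 <1
  x=-0.926: |R|=0.62523 <1
  x=-0.877: |R|=0.61744 <1
  x=-1.949: |R|=1.49296 >1
  x=-1.923: |R|=1.45424 >1
Interval (-1.5556, 0).

(-1.5556, 0).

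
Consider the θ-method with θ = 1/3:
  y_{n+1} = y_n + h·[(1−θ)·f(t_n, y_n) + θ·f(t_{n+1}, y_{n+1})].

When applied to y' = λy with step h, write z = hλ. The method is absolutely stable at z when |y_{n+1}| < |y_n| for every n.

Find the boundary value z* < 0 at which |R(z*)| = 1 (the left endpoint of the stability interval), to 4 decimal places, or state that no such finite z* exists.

left endpoint -6.0000.

With y'=λy (z=hλ):
  y_{n+1} = y_n + z·[2/3·y_n + 1/3·y_{n+1}] ⇒ (1 − 1/3z)y_{n+1} = (1 + 2/3z)y_n
  Hence R(z) = (1 + 2/3z)/(1 − 1/3z).

Boundary: |R(x)|=1, x<0.
x=-0.86: |R|=0.3316
R=−1: 1+2/3x = −1+1/3x ⇒ -1/3x=2 ⇒ x=2/(-1/3)=-6.0000
Confirm numerically:
  x=-5.538: |R|=0.94589 <1
  x=-4.791: |R|=0.84482 <1
  x=-4.238: |R|=0.75656 <1
  x=-3.128: |R|=0.53133 <1
  x=-6.420: |R|=1.04459 >1
  x=-6.322: |R|=1.03454 >1
  x=-6.070: |R|=1.00772 >1
So |R|<1 on (-6.0000, 0).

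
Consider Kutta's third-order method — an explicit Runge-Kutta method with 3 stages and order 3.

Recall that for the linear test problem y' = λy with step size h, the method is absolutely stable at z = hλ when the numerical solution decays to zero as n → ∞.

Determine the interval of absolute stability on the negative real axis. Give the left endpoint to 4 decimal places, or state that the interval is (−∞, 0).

Test eqn y'=λy, z=hλ:
  order 3, 3-stage ⇒ R(z)=1+z+z^2/2+z^3/6
  (e.g. R(-0.88)=0.39362, |R|=0.39362)

Need |R(x)|<1, x<0.
x=-0.88: |R|=0.3936
|R(-1.72)|=0.0889 |R(-0.65)|=0.5155 |R(-0.57)|=0.5616
Bisect:
  x_lo=-2.9832 |R|=1.9584  x_hi=-0.1944 |R|=0.8233
  mid=-1.58881 |R|=0.00491 →hi
  mid=-2.28602 |R|=0.66416 →hi
  mid=-2.63463 |R|=1.21194 →lo
  mid=-2.46033 |R|=0.91587 →hi
  mid=-2.54748 |R|=1.05803 →lo
  mid=-2.50390 |R|=0.98552 →hi
  mid=-2.52569 |R|=1.02141 →lo
  mid=-2.51480 |R|=1.00337 →lo
  mid=-2.50935 |R|=0.99442 →hi
  ...
  [-2.51275,-2.51258] ⇒ x*=-2.5127
So |R|<1 on (-2.5127, 0).

(-2.5127, 0).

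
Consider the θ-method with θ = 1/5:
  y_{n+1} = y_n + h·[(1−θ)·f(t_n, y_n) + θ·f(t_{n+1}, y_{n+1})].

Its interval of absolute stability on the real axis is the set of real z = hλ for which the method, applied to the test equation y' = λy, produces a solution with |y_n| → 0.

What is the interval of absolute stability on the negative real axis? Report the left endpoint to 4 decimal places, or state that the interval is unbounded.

With y'=λy (z=hλ):
  y_{n+1} = y_n + z·[4/5·y_n + 1/5·y_{n+1}] ⇒ (1 − 1/5z)y_{n+1} = (1 + 4/5z)y_n
  Hence R(z) = (1 + 4/5z)/(1 − 1/5z).

Boundary: |R(x)|=1, x<0.
x=-0.65: |R|=0.4248
R=−1: 1+4/5x = −1+1/5x ⇒ -3/5x=2 ⇒ x=2/(-3/5)=-3.3333
Confirm numerically:
  x=-3.233: |R|=0.96344 <1
  x=-2.165: |R|=0.51082 <1
  x=-1.698: |R|=0.26754 <1
  x=-3.635: |R|=1.10481 >1
  x=-3.613: |R|=1.09741 >1
So |R|<1 on (-3.3333, 0).

z∈(-3.3333,0).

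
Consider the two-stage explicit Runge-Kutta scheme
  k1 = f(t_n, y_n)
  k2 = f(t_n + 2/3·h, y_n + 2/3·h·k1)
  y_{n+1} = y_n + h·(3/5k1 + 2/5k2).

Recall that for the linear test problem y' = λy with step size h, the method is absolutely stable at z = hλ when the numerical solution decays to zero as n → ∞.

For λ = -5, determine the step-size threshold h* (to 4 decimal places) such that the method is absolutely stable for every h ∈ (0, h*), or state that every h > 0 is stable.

With y'=λy (z=hλ):
  k1=λy_n ⇒ h·k1=z·y_n;  k2=λ(1+2/3z)y_n ⇒ h·k2=z(1+2/3z)y_n
  y_{n+1}/y_n = 1 + 3/5z + 2/5z(1+2/3z) = 1 + z + 4/15z²
  Hence R(z) = 1 + z + 4/15z².

Find x<0 with |R(x)|<1.
x=-0.54: |R|=0.5378
R=1: x+4/15x²=0 ⇒ x=−15/4=-3.7500; min R=1−1/(4·4/15)=0.0625>−1
Confirm numerically:
  x=-3.709: |R|=0.95945 <1
  x=-3.349: |R|=0.64188 <1
  x=-1.923: |R|=0.06311 <1
  x=-1.805: |R|=0.06381 <1
  x=-4.342: |R|=1.68546 >1
  x=-4.162: |R|=1.45727 >1
Interval (-3.7500, 0).

(-3.7500,0); λ=-5 ⇒ h* = (15/4)/5 = 0.7500.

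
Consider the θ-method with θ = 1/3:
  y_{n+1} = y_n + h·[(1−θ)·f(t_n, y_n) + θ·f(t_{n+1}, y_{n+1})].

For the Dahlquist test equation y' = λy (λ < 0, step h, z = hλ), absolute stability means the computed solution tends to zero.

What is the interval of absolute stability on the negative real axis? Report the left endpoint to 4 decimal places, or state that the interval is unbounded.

(-6.0000, 0).

Test eqn y'=λy, z=hλ:
  y_{n+1} = y_n + z·[2/3·y_n + 1/3·y_{n+1}] ⇒ (1 − 1/3z)y_{n+1} = (1 + 2/3z)y_n
  ⇒ R(z) = (1 + 2/3z)/(1 − 1/3z).

Solve |R(x)|<1 on ℝ⁻.
x=-0.55: |R|=0.5352
R=−1: 1+2/3x = −1+1/3x ⇒ -1/3x=2 ⇒ x=2/(-1/3)=-6.0000
Confirm numerically:
  x=-3.972: |R|=0.70912 <1
  x=-3.663: |R|=0.64926 <1
  x=-3.029: |R|=0.50722 <1
  x=-3.001: |R|=0.50025 <1
  x=-6.498: |R|=1.05243 >1
  x=-6.420: |R|=1.04459 >1
  x=-6.079: |R|=1.00870 >1
So |R|<1 on (-6.0000, 0).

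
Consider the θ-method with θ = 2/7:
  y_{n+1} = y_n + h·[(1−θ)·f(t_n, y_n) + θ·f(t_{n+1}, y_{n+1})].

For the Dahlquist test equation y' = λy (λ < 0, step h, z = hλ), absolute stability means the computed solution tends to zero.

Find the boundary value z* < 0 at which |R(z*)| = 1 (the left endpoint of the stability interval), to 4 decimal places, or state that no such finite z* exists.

left endpoint -4.6667.

With y'=λy (z=hλ):
  y_{n+1} = y_n + z·[5/7·y_n + 2/7·y_{n+1}] ⇒ (1 − 2/7z)y_{n+1} = (1 + 5/7z)y_n
  R(z) = (1 + 5/7z)/(1 − 2/7z).

Solve |R(x)|<1 on ℝ⁻.
x=-1.33: |R|=0.0362
R=−1: 1+5/7x = −1+2/7x ⇒ -3/7x=2 ⇒ x=2/(-3/7)=-4.6667
Confirm numerically:
  x=-4.161: |R|=0.90099 <1
  x=-3.378: |R|=0.71896 <1
  x=-3.133: |R|=0.65317 <1
  x=-5.045: |R|=1.06641 >1
  x=-4.918: |R|=1.04478 >1
  x=-4.880: |R|=1.03819 >1
Interval (-4.6667, 0).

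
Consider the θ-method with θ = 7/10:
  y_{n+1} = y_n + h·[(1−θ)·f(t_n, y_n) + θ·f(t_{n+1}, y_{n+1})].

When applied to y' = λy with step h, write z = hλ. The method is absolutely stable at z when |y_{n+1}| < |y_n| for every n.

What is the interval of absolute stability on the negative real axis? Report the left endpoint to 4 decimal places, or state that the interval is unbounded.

Test eqn y'=λy, z=hλ:
  y_{n+1} = y_n + z·[3/10·y_n + 7/10·y_{n+1}] ⇒ (1 − 7/10z)y_{n+1} = (1 + 3/10z)y_n
  so R(z) = (1 + 3/10z)/(1 − 7/10z).

Need |R(x)|<1, x<0.
x=-1.73: |R|=0.2175
x=-2: |R|=0.1667
x=-10: |R|=0.2500
x=-100: |R|=0.4085
θ=7/10≥1/2 ⇒ |1+3/10x|<|1−7/10x| ∀x<0 ⇒ interval (−∞,0).

unbounded; (−∞, 0).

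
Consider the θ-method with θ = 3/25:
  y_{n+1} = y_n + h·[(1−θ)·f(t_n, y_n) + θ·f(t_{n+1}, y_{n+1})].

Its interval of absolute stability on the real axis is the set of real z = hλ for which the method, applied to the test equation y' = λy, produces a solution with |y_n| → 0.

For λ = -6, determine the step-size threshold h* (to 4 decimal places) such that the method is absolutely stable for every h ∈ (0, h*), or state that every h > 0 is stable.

With y'=λy (z=hλ):
  y_{n+1} = y_n + z·[22/25·y_n + 3/25·y_{n+1}] ⇒ (1 − 3/25z)y_{n+1} = (1 + 22/25z)y_n
  Hence R(z) = (1 + 22/25z)/(1 − 3/25z).

Find x<0 with |R(x)|<1.
x=-1.61: |R|=0.3493
R=−1: 1+22/25x = −1+3/25x ⇒ -19/25x=2 ⇒ x=2/(-19/25)=-2.6316
Confirm numerically:
  x=-2.553: |R|=0.95429 <1
  x=-2.445: |R|=0.89037 <1
  x=-1.897: |R|=0.54524 <1
  x=-1.270: |R|=0.10205 <1
  x=-3.171: |R|=1.29696 >1
  x=-3.048: |R|=1.23172 >1
  x=-2.993: |R|=1.20210 >1
So |R|<1 on (-2.6316, 0).

(-2.6316,0); λ=-6 ⇒ h* = (50/19)/6 = 0.4386.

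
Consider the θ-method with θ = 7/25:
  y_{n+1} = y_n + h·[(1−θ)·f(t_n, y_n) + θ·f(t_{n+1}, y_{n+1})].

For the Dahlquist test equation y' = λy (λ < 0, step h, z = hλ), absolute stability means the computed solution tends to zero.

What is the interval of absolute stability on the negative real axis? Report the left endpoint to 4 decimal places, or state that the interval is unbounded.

(-4.5455, 0).

Set f=λy, z=hλ:
  y_{n+1} = y_n + z·[18/25·y_n + 7/25·y_{n+1}] ⇒ (1 − 7/25z)y_{n+1} = (1 + 18/25z)y_n
  R(z) = (1 + 18/25z)/(1 − 7/25z).

Boundary: |R(x)|=1, x<0.
x=-1.73: |R|=0.1655
R=−1: 1+18/25x = −1+7/25x ⇒ -11/25x=2 ⇒ x=2/(-11/25)=-4.5455
Confirm numerically:
  x=-3.795: |R|=0.83991 <1
  x=-2.966: |R|=0.62034 <1
  x=-1.935: |R|=0.25503 <1
  x=-4.812: |R|=1.04996 >1
  x=-4.715: |R|=1.03215 >1
Interval (-4.5455, 0).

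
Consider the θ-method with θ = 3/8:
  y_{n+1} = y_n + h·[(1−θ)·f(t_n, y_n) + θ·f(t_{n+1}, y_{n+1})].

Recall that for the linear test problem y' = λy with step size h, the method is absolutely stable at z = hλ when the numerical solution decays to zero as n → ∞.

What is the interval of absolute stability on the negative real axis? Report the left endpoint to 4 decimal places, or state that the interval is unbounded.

Test eqn y'=λy, z=hλ:
  y_{n+1} = y_n + z·[5/8·y_n + 3/8·y_{n+1}] ⇒ (1 − 3/8z)y_{n+1} = (1 + 5/8z)y_n
  so R(z) = (1 + 5/8z)/(1 − 3/8z).

Solve |R(x)|<1 on ℝ⁻.
x=-0.45: |R|=0.6150
R=−1: 1+5/8x = −1+3/8x ⇒ -1/4x=2 ⇒ x=2/(-1/4)=-8.0000
Confirm numerically:
  x=-7.106: |R|=0.93901 <1
  x=-7.046: |R|=0.93452 <1
  x=-5.631: |R|=0.80967 <1
  x=-4.089: |R|=0.61405 <1
  x=-8.430: |R|=1.02583 >1
  x=-8.427: |R|=1.02566 >1
  x=-8.024: |R|=1.00150 >1
So |R|<1 on (-8.0000, 0).

(-8.0000, 0).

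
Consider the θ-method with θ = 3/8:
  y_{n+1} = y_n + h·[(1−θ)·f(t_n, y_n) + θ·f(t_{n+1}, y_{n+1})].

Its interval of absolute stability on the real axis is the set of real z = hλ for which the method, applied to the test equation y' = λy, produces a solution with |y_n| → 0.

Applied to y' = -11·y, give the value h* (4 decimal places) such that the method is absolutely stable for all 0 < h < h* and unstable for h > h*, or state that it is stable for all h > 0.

On y'=λy, z=hλ:
  y_{n+1} = y_n + z·[5/8·y_n + 3/8·y_{n+1}] ⇒ (1 − 3/8z)y_{n+1} = (1 + 5/8z)y_n
  R(z) = (1 + 5/8z)/(1 − 3/8z).

Need |R(x)|<1, x<0.
x=-1.02: |R|=0.2622
R=−1: 1+5/8x = −1+3/8x ⇒ -1/4x=2 ⇒ x=2/(-1/4)=-8.0000
Confirm numerically:
  x=-6.939: |R|=0.92636 <1
  x=-5.561: |R|=0.80237 <1
  x=-4.002: |R|=0.60032 <1
  x=-8.423: |R|=1.02543 >1
  x=-8.211: |R|=1.01293 >1
  x=-8.140: |R|=1.00864 >1
So |R|<1 on (-8.0000, 0).

(-8.0000,0); λ=-11 ⇒ h* = (8)/11 = 0.7273.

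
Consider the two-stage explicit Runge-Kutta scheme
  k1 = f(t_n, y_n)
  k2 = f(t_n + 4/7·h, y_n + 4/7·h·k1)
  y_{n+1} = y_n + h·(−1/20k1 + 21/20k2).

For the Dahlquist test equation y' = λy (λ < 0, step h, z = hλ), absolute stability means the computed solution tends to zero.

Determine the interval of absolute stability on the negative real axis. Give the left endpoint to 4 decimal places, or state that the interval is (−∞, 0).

(-1.6667, 0).

Set f=λy, z=hλ:
  k1=λy_n ⇒ h·k1=z·y_n;  k2=λ(1+4/7z)y_n ⇒ h·k2=z(1+4/7z)y_n
  y_{n+1}/y_n = 1 − 1/20z + 21/20z(1+4/7z) = 1 + z + 3/5z²
  Hence R(z) = 1 + z + 3/5z².

Need |R(x)|<1, x<0.
x=-1.13: |R|=0.6361
R=1: x+3/5x²=0 ⇒ x=−5/3=-1.6667; min R=1−1/(4·3/5)=0.5833>−1
Confirm numerically:
  x=-1.646: |R|=0.97959 <1
  x=-1.403: |R|=0.77805 <1
  x=-0.923: |R|=0.58816 <1
  x=-2.124: |R|=1.58283 >1
  x=-2.068: |R|=1.49797 >1
  x=-1.901: |R|=1.26728 >1
Stable set (-1.6667, 0).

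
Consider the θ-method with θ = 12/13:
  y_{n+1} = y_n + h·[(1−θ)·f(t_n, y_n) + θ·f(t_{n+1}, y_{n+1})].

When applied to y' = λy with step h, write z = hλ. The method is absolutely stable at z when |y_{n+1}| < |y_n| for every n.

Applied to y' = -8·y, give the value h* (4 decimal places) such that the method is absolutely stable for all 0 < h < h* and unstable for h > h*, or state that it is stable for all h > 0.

With y'=λy (z=hλ):
  y_{n+1} = y_n + z·[1/13·y_n + 12/13·y_{n+1}] ⇒ (1 − 12/13z)y_{n+1} = (1 + 1/13z)y_n
  R(z) = (1 + 1/13z)/(1 − 12/13z).

Find x<0 with |R(x)|<1.
x=-1.15: |R|=0.4422
x=-2: |R|=0.2973
x=-10: |R|=0.0226
x=-100: |R|=0.0717
θ=12/13≥1/2 ⇒ |1+1/13x|<|1−12/13x| ∀x<0 ⇒ interval (−∞,0).

unbounded; (−∞, 0). Any h>0 works for λ=-8.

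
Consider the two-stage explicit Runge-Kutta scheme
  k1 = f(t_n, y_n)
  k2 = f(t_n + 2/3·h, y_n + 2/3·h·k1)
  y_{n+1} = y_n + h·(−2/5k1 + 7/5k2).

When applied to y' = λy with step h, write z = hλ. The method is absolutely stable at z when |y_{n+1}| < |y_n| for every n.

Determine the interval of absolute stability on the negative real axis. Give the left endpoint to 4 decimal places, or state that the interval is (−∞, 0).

On y'=λy, z=hλ:
  k1=λy_n ⇒ h·k1=z·y_n;  k2=λ(1+2/3z)y_n ⇒ h·k2=z(1+2/3z)y_n
  y_{n+1}/y_n = 1 − 2/5z + 7/5z(1+2/3z) = 1 + z + 14/15z²
  ⇒ R(z) = 1 + z + 14/15z².

Boundary: |R(x)|=1, x<0.
x=-0.83: |R|=0.8130
R=1: x+14/15x²=0 ⇒ x=−15/14=-1.0714; min R=1−1/(4·14/15)=0.7321>−1
Confirm numerically:
  x=-0.986: |R|=0.92138 <1
  x=-0.922: |R|=0.87141 <1
  x=-0.919: |R|=0.86926 <1
  x=-0.466: |R|=0.73668 <1
  x=-1.603: |R|=1.79530 >1
  x=-1.600: |R|=1.78933 >1
  x=-1.420: |R|=1.46197 >1
Stable set (-1.0714, 0).

(-1.0714, 0).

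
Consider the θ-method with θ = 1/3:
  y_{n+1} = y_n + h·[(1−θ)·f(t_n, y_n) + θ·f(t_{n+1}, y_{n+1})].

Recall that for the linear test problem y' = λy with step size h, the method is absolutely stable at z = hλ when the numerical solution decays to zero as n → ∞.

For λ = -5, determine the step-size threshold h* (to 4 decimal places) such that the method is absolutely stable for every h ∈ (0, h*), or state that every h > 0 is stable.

With y'=λy (z=hλ):
  y_{n+1} = y_n + z·[2/3·y_n + 1/3·y_{n+1}] ⇒ (1 − 1/3z)y_{n+1} = (1 + 2/3z)y_n
  so R(z) = (1 + 2/3z)/(1 − 1/3z).

Need |R(x)|<1, x<0.
x=-1.63: |R|=0.0562
R=−1: 1+2/3x = −1+1/3x ⇒ -1/3x=2 ⇒ x=2/(-1/3)=-6.0000
Confirm numerically:
  x=-5.524: |R|=0.94416 <1
  x=-5.080: |R|=0.88614 <1
  x=-4.313: |R|=0.76931 <1
  x=-3.667: |R|=0.65007 <1
  x=-6.209: |R|=1.02270 >1
  x=-6.130: |R|=1.01424 >1
  x=-6.078: |R|=1.00859 >1
Stable set (-6.0000, 0).

(-6.0000,0); λ=-5 ⇒ h* = (6)/5 = 1.2000.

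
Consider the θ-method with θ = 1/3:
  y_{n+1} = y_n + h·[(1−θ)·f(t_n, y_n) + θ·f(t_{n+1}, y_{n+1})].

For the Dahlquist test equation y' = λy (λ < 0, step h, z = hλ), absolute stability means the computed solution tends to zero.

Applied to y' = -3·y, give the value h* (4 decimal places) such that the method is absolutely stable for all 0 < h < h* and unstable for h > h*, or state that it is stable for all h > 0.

(-6.0000,0); λ=-3 ⇒ h* = (6)/3 = 2.0000.

Set f=λy, z=hλ:
  y_{n+1} = y_n + z·[2/3·y_n + 1/3·y_{n+1}] ⇒ (1 − 1/3z)y_{n+1} = (1 + 2/3z)y_n
  R(z) = (1 + 2/3z)/(1 − 1/3z).

Need |R(x)|<1, x<0.
x=-1.61: |R|=0.0477
R=−1: 1+2/3x = −1+1/3x ⇒ -1/3x=2 ⇒ x=2/(-1/3)=-6.0000
Confirm numerically:
  x=-5.906: |R|=0.98945 <1
  x=-5.360: |R|=0.92344 <1
  x=-3.859: |R|=0.68786 <1
  x=-3.181: |R|=0.54392 <1
  x=-6.548: |R|=1.05739 >1
  x=-6.230: |R|=1.02492 >1
  x=-6.056: |R|=1.00618 >1
So |R|<1 on (-6.0000, 0).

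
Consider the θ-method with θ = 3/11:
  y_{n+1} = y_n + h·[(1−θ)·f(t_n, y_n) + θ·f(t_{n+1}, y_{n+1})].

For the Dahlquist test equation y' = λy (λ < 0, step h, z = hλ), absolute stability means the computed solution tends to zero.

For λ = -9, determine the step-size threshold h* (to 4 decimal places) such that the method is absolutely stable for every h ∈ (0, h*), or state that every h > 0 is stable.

Test eqn y'=λy, z=hλ:
  y_{n+1} = y_n + z·[8/11·y_n + 3/11·y_{n+1}] ⇒ (1 − 3/11z)y_{n+1} = (1 + 8/11z)y_n
  Hence R(z) = (1 + 8/11z)/(1 − 3/11z).

Need |R(x)|<1, x<0.
x=-1.7: |R|=0.1615
R=−1: 1+8/11x = −1+3/11x ⇒ -5/11x=2 ⇒ x=2/(-5/11)=-4.4000
Confirm numerically:
  x=-2.979: |R|=0.64363 <1
  x=-2.478: |R|=0.47868 <1
  x=-1.870: |R|=0.23841 <1
  x=-4.914: |R|=1.09984 >1
  x=-4.742: |R|=1.06779 >1
Interval (-4.4000, 0).

(-4.4000,0); λ=-9 ⇒ h* = (22/5)/9 = 0.4889.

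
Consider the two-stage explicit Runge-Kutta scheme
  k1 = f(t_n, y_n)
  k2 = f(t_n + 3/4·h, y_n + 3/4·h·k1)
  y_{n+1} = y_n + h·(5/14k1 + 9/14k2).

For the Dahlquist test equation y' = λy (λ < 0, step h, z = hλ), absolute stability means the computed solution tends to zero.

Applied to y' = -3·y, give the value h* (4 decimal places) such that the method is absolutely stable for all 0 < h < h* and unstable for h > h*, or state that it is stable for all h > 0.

With y'=λy (z=hλ):
  k1=λy_n ⇒ h·k1=z·y_n;  k2=λ(1+3/4z)y_n ⇒ h·k2=z(1+3/4z)y_n
  y_{n+1}/y_n = 1 + 5/14z + 9/14z(1+3/4z) = 1 + z + 27/56z²
  ⇒ R(z) = 1 + z + 27/56z².

Find x<0 with |R(x)|<1.
x=-1.49: |R|=0.5804
R=1: x+27/56x²=0 ⇒ x=−56/27=-2.0741; min R=1−1/(4·27/56)=0.4815>−1
Confirm numerically:
  x=-1.709: |R|=0.69919 <1
  x=-1.590: |R|=0.62891 <1
  x=-1.034: |R|=0.48149 <1
  x=-2.367: |R|=1.33430 >1
  x=-2.345: |R|=1.30632 >1
Interval (-2.0741, 0).

(-2.0741,0); λ=-3 ⇒ h* = (56/27)/3 = 0.6914.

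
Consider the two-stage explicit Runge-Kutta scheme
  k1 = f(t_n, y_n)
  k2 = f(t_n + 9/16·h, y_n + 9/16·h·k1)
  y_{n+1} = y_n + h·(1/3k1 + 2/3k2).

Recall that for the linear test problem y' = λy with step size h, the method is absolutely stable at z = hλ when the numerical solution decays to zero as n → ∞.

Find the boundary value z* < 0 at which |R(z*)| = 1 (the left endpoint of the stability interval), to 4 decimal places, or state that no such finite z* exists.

left endpoint -2.6667.

With y'=λy (z=hλ):
  k1=λy_n ⇒ h·k1=z·y_n;  k2=λ(1+9/16z)y_n ⇒ h·k2=z(1+9/16z)y_n
  y_{n+1}/y_n = 1 + 1/3z + 2/3z(1+9/16z) = 1 + z + 3/8z²
  so R(z) = 1 + z + 3/8z².

Solve |R(x)|<1 on ℝ⁻.
x=-1.15: |R|=0.3459
R=1: x+3/8x²=0 ⇒ x=−8/3=-2.6667; min R=1−1/(4·3/8)=0.3333>−1
Confirm numerically:
  x=-2.637: |R|=0.97066 <1
  x=-2.458: |R|=0.80766 <1
  x=-1.642: |R|=0.36906 <1
  x=-3.204: |R|=1.64561 >1
  x=-3.170: |R|=1.59834 >1
  x=-3.118: |R|=1.52772 >1
Interval (-2.6667, 0).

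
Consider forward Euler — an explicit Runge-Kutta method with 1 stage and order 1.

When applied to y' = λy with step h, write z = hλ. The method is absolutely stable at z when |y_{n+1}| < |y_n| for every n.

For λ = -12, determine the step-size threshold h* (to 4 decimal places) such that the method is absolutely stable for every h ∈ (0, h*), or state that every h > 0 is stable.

Test eqn y'=λy, z=hλ:
  order 1, 1-stage ⇒ R(z)=1+z
  (e.g. R(-0.42)=0.58000, |R|=0.58000)

Solve |R(x)|<1 on ℝ⁻.
x=-0.42: |R|=0.5800
|R(-2.13)|=1.1300 |R(-1.99)|=0.9900 |R(-0.66)|=0.3400
Bisect:
  x_lo=-2.7244 |R|=1.7244  x_hi=-0.3054 |R|=0.6946
  mid=-1.51491 |R|=0.51491 →hi
  mid=-2.11967 |R|=1.11967 →lo
  mid=-1.81729 |R|=0.81729 →hi
  mid=-1.96848 |R|=0.96848 →hi
  mid=-2.04408 |R|=1.04408 →lo
  mid=-2.00628 |R|=1.00628 →lo
  mid=-1.98738 |R|=0.98738 →hi
  mid=-1.99683 |R|=0.99683 →hi
  mid=-2.00155 |R|=1.00155 →lo
  mid=-1.99919 |R|=0.99919 →hi
  ...
  [-2.00008,-1.99993] ⇒ x*=-2.0000
Stable set (-2.0000, 0).

(-2.0000,0); λ=-12 ⇒ h* = 0.1667.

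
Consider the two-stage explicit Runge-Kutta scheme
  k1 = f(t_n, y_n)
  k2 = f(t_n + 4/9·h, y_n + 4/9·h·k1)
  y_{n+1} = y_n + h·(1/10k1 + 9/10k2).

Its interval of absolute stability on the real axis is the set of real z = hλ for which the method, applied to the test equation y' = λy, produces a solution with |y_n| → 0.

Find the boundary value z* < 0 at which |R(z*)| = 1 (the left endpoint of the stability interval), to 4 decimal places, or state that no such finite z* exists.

On y'=λy, z=hλ:
  k1=λy_n ⇒ h·k1=z·y_n;  k2=λ(1+4/9z)y_n ⇒ h·k2=z(1+4/9z)y_n
  y_{n+1}/y_n = 1 + 1/10z + 9/10z(1+4/9z) = 1 + z + 2/5z²
  R(z) = 1 + z + 2/5z².

Solve |R(x)|<1 on ℝ⁻.
x=-0.56: |R|=0.5654
R=1: x+2/5x²=0 ⇒ x=−5/2=-2.5000; min R=1−1/(4·2/5)=0.3750>−1
Confirm numerically:
  x=-2.469: |R|=0.96938 <1
  x=-2.301: |R|=0.81684 <1
  x=-2.031: |R|=0.61898 <1
  x=-1.714: |R|=0.46112 <1
  x=-2.778: |R|=1.30891 >1
  x=-2.699: |R|=1.21484 >1
So |R|<1 on (-2.5000, 0).

left endpoint -2.5000.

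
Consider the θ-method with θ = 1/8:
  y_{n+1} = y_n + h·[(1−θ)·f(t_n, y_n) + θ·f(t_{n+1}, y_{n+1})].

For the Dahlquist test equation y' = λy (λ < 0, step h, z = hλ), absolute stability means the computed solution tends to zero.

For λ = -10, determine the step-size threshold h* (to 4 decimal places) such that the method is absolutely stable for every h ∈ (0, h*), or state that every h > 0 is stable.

(-2.6667,0); λ=-10 ⇒ h* = (8/3)/10 = 0.2667.

Set f=λy, z=hλ:
  y_{n+1} = y_n + z·[7/8·y_n + 1/8·y_{n+1}] ⇒ (1 − 1/8z)y_{n+1} = (1 + 7/8z)y_n
  Hence R(z) = (1 + 7/8z)/(1 − 1/8z).

Solve |R(x)|<1 on ℝ⁻.
x=-1.74: |R|=0.4292
R=−1: 1+7/8x = −1+1/8x ⇒ -3/4x=2 ⇒ x=2/(-3/4)=-2.6667
Confirm numerically:
  x=-2.517: |R|=0.91461 <1
  x=-2.401: |R|=0.84675 <1
  x=-1.276: |R|=0.10047 <1
  x=-2.949: |R|=1.15472 >1
  x=-2.698: |R|=1.01757 >1
So |R|<1 on (-2.6667, 0).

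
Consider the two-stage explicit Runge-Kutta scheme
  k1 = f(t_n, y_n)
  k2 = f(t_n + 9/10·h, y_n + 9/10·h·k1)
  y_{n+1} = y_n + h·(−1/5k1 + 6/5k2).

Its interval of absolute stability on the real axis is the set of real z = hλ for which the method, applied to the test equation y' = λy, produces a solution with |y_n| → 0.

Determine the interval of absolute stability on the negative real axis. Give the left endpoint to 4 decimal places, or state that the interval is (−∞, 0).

Test eqn y'=λy, z=hλ:
  k1=λy_n ⇒ h·k1=z·y_n;  k2=λ(1+9/10z)y_n ⇒ h·k2=z(1+9/10z)y_n
  y_{n+1}/y_n = 1 − 1/5z + 6/5z(1+9/10z) = 1 + z + 27/25z²
  so R(z) = 1 + z + 27/25z².

Boundary: |R(x)|=1, x<0.
x=-0.89: |R|=0.9655
R=1: x+27/25x²=0 ⇒ x=−25/27=-0.9259; min R=1−1/(4·27/25)=0.7685>−1
Confirm numerically:
  x=-0.830: |R|=0.91401 <1
  x=-0.810: |R|=0.89859 <1
  x=-0.714: |R|=0.83658 <1
  x=-0.673: |R|=0.81616 <1
  x=-1.460: |R|=1.84213 >1
  x=-1.187: |R|=1.33469 >1
So |R|<1 on (-0.9259, 0).

z∈(-0.9259,0).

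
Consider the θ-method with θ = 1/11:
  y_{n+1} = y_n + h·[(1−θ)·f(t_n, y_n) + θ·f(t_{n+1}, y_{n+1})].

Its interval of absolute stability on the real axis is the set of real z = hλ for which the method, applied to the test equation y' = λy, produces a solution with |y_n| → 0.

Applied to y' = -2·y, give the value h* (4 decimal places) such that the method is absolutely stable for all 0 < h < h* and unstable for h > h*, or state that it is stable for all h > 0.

(-2.4444,0); λ=-2 ⇒ h* = (22/9)/2 = 1.2222.

With y'=λy (z=hλ):
  y_{n+1} = y_n + z·[10/11·y_n + 1/11·y_{n+1}] ⇒ (1 − 1/11z)y_{n+1} = (1 + 10/11z)y_n
  so R(z) = (1 + 10/11z)/(1 − 1/11z).

Boundary: |R(x)|=1, x<0.
x=-0.84: |R|=0.2196
R=−1: 1+10/11x = −1+1/11x ⇒ -9/11x=2 ⇒ x=2/(-9/11)=-2.4444
Confirm numerically:
  x=-2.403: |R|=0.97217 <1
  x=-2.107: |R|=0.76829 <1
  x=-1.777: |R|=0.52986 <1
  x=-2.771: |R|=1.21342 >1
  x=-2.520: |R|=1.05030 >1
Interval (-2.4444, 0).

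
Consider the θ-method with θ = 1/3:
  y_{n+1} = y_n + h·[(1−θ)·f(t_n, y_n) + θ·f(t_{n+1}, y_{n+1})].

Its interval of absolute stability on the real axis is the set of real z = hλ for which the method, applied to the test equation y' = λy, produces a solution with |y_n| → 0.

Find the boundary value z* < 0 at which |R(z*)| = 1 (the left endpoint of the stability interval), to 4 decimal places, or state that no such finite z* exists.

left endpoint -6.0000.

On y'=λy, z=hλ:
  y_{n+1} = y_n + z·[2/3·y_n + 1/3·y_{n+1}] ⇒ (1 − 1/3z)y_{n+1} = (1 + 2/3z)y_n
  so R(z) = (1 + 2/3z)/(1 − 1/3z).

Find x<0 with |R(x)|<1.
x=-1.4: |R|=0.0455
R=−1: 1+2/3x = −1+1/3x ⇒ -1/3x=2 ⇒ x=2/(-1/3)=-6.0000
Confirm numerically:
  x=-4.342: |R|=0.77418 <1
  x=-3.897: |R|=0.69508 <1
  x=-3.791: |R|=0.67472 <1
  x=-3.119: |R|=0.52917 <1
  x=-6.345: |R|=1.03692 >1
  x=-6.196: |R|=1.02131 >1
  x=-6.133: |R|=1.01456 >1
So |R|<1 on (-6.0000, 0).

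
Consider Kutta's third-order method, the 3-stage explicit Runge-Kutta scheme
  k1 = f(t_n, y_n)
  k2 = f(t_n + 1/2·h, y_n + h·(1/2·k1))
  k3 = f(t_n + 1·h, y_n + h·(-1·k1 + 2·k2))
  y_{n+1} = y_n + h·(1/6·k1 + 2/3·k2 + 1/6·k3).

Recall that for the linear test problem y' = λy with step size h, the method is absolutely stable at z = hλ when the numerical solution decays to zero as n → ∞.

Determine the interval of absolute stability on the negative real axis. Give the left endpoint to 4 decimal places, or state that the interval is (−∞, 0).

z∈(-2.5127,0).

Set f=λy, z=hλ:
  order 3, 3-stage ⇒ R(z)=1+z+z^2/2+z^3/6
  (e.g. R(-1.34)=0.15678, |R|=0.15678)

Need |R(x)|<1, x<0.
x=-1.34: |R|=0.1568
|R(-1.38)|=0.1342 |R(-1.12)|=0.2730 |R(-0.84)|=0.4140
Bisect:
  x_lo=-2.8755 |R|=1.7040  x_hi=-0.3266 |R|=0.7209
  mid=-1.60110 |R|=0.00341 →hi
  mid=-2.23832 |R|=0.60231 →hi
  mid=-2.55693 |R|=1.07414 →lo
  mid=-2.39763 |R|=0.82049 →hi
  mid=-2.47728 |R|=0.94263 →hi
  mid=-2.51711 |R|=1.00718 →lo
  mid=-2.49719 |R|=0.97461 →hi
  mid=-2.50715 |R|=0.99082 →hi
  mid=-2.51213 |R|=0.99898 →hi
  ...
  [-2.51275,-2.51259] ⇒ x*=-2.5127
Interval (-2.5127, 0).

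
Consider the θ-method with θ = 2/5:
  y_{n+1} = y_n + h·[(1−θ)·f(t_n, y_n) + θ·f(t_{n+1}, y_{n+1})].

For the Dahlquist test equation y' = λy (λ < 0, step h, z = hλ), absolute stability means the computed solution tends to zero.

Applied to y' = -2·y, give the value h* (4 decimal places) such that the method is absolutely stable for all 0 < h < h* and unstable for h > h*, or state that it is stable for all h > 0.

(-10.0000,0); λ=-2 ⇒ h* = (10)/2 = 5.0000.

Test eqn y'=λy, z=hλ:
  y_{n+1} = y_n + z·[3/5·y_n + 2/5·y_{n+1}] ⇒ (1 − 2/5z)y_{n+1} = (1 + 3/5z)y_n
  Hence R(z) = (1 + 3/5z)/(1 − 2/5z).

Boundary: |R(x)|=1, x<0.
x=-1.36: |R|=0.1192
R=−1: 1+3/5x = −1+2/5x ⇒ -1/5x=2 ⇒ x=2/(-1/5)=-10.0000
Confirm numerically:
  x=-6.995: |R|=0.84176 <1
  x=-5.658: |R|=0.73388 <1
  x=-5.089: |R|=0.67644 <1
  x=-4.298: |R|=0.58061 <1
  x=-10.438: |R|=1.01693 >1
  x=-10.217: |R|=1.00853 >1
Interval (-10.0000, 0).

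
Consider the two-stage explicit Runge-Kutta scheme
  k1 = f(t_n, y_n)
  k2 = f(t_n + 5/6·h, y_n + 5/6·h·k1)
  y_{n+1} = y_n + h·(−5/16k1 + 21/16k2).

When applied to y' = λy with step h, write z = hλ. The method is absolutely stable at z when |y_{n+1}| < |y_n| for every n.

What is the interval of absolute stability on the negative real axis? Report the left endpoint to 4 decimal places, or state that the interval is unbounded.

Test eqn y'=λy, z=hλ:
  k1=λy_n ⇒ h·k1=z·y_n;  k2=λ(1+5/6z)y_n ⇒ h·k2=z(1+5/6z)y_n
  y_{n+1}/y_n = 1 − 5/16z + 21/16z(1+5/6z) = 1 + z + 35/32z²
  Hence R(z) = 1 + z + 35/32z².

Need |R(x)|<1, x<0.
x=-1.13: |R|=1.2666
R=1: x+35/32x²=0 ⇒ x=−32/35=-0.9143; min R=1−1/(4·35/32)=0.7714>−1
Confirm numerically:
  x=-0.641: |R|=0.80840 <1
  x=-0.527: |R|=0.77677 <1
  x=-0.400: |R|=0.77500 <1
  x=-1.471: |R|=1.89570 >1
  x=-1.161: |R|=1.31329 >1
So |R|<1 on (-0.9143, 0).

z∈(-0.9143,0).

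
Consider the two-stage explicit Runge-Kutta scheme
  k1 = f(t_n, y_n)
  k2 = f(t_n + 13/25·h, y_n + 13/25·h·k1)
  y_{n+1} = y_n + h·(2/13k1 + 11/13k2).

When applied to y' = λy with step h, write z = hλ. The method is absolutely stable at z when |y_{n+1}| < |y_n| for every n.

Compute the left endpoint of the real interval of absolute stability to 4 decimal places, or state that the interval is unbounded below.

left endpoint -2.2727.

With y'=λy (z=hλ):
  k1=λy_n ⇒ h·k1=z·y_n;  k2=λ(1+13/25z)y_n ⇒ h·k2=z(1+13/25z)y_n
  y_{n+1}/y_n = 1 + 2/13z + 11/13z(1+13/25z) = 1 + z + 11/25z²
  so R(z) = 1 + z + 11/25z².

Solve |R(x)|<1 on ℝ⁻.
x=-1.59: |R|=0.5224
R=1: x+11/25x²=0 ⇒ x=−25/11=-2.2727; min R=1−1/(4·11/25)=0.4318>−1
Confirm numerically:
  x=-2.161: |R|=0.89377 <1
  x=-1.888: |R|=0.68040 <1
  x=-1.529: |R|=0.49965 <1
  x=-0.999: |R|=0.44012 <1
  x=-2.629: |R|=1.41212 >1
  x=-2.537: |R|=1.29500 >1
Interval (-2.2727, 0).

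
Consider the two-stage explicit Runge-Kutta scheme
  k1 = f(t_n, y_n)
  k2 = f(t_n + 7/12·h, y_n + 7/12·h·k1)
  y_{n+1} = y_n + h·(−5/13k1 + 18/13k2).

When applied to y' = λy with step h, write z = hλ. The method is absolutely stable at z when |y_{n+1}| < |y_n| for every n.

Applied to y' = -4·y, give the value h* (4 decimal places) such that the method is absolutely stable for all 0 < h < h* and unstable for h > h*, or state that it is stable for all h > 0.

Test eqn y'=λy, z=hλ:
  k1=λy_n ⇒ h·k1=z·y_n;  k2=λ(1+7/12z)y_n ⇒ h·k2=z(1+7/12z)y_n
  y_{n+1}/y_n = 1 − 5/13z + 18/13z(1+7/12z) = 1 + z + 21/26z²
  R(z) = 1 + z + 21/26z².

Boundary: |R(x)|=1, x<0.
x=-0.31: |R|=0.7676
R=1: x+21/26x²=0 ⇒ x=−26/21=-1.2381; min R=1−1/(4·21/26)=0.6905>−1
Confirm numerically:
  x=-0.969: |R|=0.78939 <1
  x=-0.873: |R|=0.74257 <1
  x=-0.797: |R|=0.71605 <1
  x=-1.704: |R|=1.64123 >1
  x=-1.353: |R|=1.12557 >1
So |R|<1 on (-1.2381, 0).

(-1.2381,0); λ=-4 ⇒ h* = (26/21)/4 = 0.3095.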